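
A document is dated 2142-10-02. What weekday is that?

Doomsday rule: the anchor day for the 2100s is Sunday. For year 42: 42÷12 = 3 r 6, and 6÷4 = 1, so 3+6+1 = 10.
Sunday + 10 ≡ Wednesday — that's 2142's doomsday.
In October the doomsday date is Oct 10.
Oct 2 is 8 days before Oct 10; 8 mod 7 = 1, so Wednesday − 1 = Tuesday.

Tuesday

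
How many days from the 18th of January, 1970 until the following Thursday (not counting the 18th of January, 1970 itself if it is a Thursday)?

Jan 18, 1970 is a Sunday.
From Sunday to the next Thursday is 4 days.

4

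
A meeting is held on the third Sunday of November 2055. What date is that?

November 1, 2055 is a Monday.
The first Sunday is therefore November 7 (6 days later).
The third Sunday is 7 + 2×7 = November 21.

November 21, 2055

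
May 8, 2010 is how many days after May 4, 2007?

May 4, 2007 → May 4, 2008: 366 days (Feb 29, 2008 is in that span).
May 4, 2008 → May 4, 2009: 365 days.
May 4, 2009 → Jun 4, 2009: 31 days (May has 31).
Jun 4, 2009 → Jul 4, 2009: 30 days (June has 30).
Jul 4, 2009 → Aug 4, 2009: 31 days (July has 31).
Aug 4, 2009 → Sep 4, 2009: 31 days (August has 31).
Sep 4, 2009 → Oct 4, 2009: 30 days (September has 30).
Oct 4, 2009 → Nov 4, 2009: 31 days (October has 31).
Nov 4, 2009 → Dec 4, 2009: 30 days (November has 30).
Dec 4, 2009 → Jan 4, 2010: 31 days (December has 31).
Jan 4, 2010 → Feb 4, 2010: 31 days (January has 31).
Feb 4, 2010 → Mar 4, 2010: 28 days (February has 28).
Mar 4, 2010 → Apr 4, 2010: 31 days (March has 31).
Apr 4, 2010 → May 4, 2010: 30 days (April has 30).
May 4, 2010 → May 8, 2010: 4 days.
Total: 1100 days.

1100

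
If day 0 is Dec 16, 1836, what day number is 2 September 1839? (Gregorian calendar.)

990

Dec 16, 1836 → Dec 16, 1837: 365 days.
Dec 16, 1837 → Dec 16, 1838: 365 days.
Dec 16, 1838 → Jan 16, 1839: 31 days (December has 31).
Jan 16, 1839 → Feb 16, 1839: 31 days (January has 31).
Feb 16, 1839 → Mar 16, 1839: 28 days (February has 28).
Mar 16, 1839 → Apr 16, 1839: 31 days (March has 31).
Apr 16, 1839 → May 16, 1839: 30 days (April has 30).
May 16, 1839 → Jun 16, 1839: 31 days (May has 31).
Jun 16, 1839 → Jul 16, 1839: 30 days (June has 30).
Jul 16, 1839 → Aug 16, 1839: 31 days (July has 31).
Aug 16, 1839 → Sep 2, 1839: 17 days.
Total: 990 days.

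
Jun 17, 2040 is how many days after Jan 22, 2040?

Jan 22, 2040 → Feb 22, 2040: 31 days (January has 31).
Feb 22, 2040 → Mar 22, 2040: 29 days (February has 29).
Mar 22, 2040 → Apr 22, 2040: 31 days (March has 31).
Apr 22, 2040 → May 22, 2040: 30 days (April has 30).
May 22, 2040 → Jun 17, 2040: 26 days.
Total: 147 days.

147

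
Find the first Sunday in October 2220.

October 1, 2220

October 1, 2220 is a Sunday.
The first Sunday is therefore October 1 (same day).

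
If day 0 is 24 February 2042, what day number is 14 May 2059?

Feb 24, 2042 → Feb 24, 2043: 365 days.
Feb 24, 2043 → Feb 24, 2044: 365 days.
Feb 24, 2044 → Feb 24, 2045: 366 days (Feb 29, 2044 is in that span).
Feb 24, 2045 → Feb 24, 2046: 365 days.
Feb 24, 2046 → Feb 24, 2047: 365 days.
Feb 24, 2047 → Feb 24, 2048: 365 days.
Feb 24, 2048 → Feb 24, 2049: 366 days (Feb 29, 2048 is in that span).
Feb 24, 2049 → Feb 24, 2050: 365 days.
Feb 24, 2050 → Feb 24, 2051: 365 days.
Feb 24, 2051 → Feb 24, 2052: 365 days.
Feb 24, 2052 → Feb 24, 2053: 366 days (Feb 29, 2052 is in that span).
Feb 24, 2053 → Feb 24, 2054: 365 days.
Feb 24, 2054 → Feb 24, 2055: 365 days.
Feb 24, 2055 → Feb 24, 2056: 365 days.
Feb 24, 2056 → Feb 24, 2057: 366 days (Feb 29, 2056 is in that span).
Feb 24, 2057 → Feb 24, 2058: 365 days.
Feb 24, 2058 → Feb 24, 2059: 365 days.
Feb 24, 2059 → Mar 24, 2059: 28 days (February has 28).
Mar 24, 2059 → Apr 24, 2059: 31 days (March has 31).
Apr 24, 2059 → May 14, 2059: 20 days.
Total: 6288 days.

6288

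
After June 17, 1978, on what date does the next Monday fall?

Jun 17, 1978 is a Saturday.
From Saturday to the next Monday is 2 days.
Jun 17, 1978 + 2 = Jun 19, 1978.

June 19, 1978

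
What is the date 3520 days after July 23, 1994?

+365 (one year) → Jul 23, 1995 (3155 left).
+366 (one year; includes Feb 29, 1996) → Jul 23, 1996 (2789 left).
+365 (one year) → Jul 23, 1997 (2424 left).
+365 (one year) → Jul 23, 1998 (2059 left).
+365 (one year) → Jul 23, 1999 (1694 left).
+366 (one year; includes Feb 29, 2000) → Jul 23, 2000 (1328 left).
+365 (one year) → Jul 23, 2001 (963 left).
+365 (one year) → Jul 23, 2002 (598 left).
+365 (one year) → Jul 23, 2003 (233 left).
Jul has 31 days: +9 → Aug 1, 2003 (224 left).
Aug has 31 days: +31 → Sep 1, 2003 (193 left).
Sep has 30 days: +30 → Oct 1, 2003 (163 left).
Oct has 31 days: +31 → Nov 1, 2003 (132 left).
Nov has 30 days: +30 → Dec 1, 2003 (102 left).
Dec has 31 days: +31 → Jan 1, 2004 (71 left).
Jan has 31 days: +31 → Feb 1, 2004 (40 left).
Feb has 29 days: +29 → Mar 1, 2004 (11 left).
+11 → Mar 12, 2004.

March 12, 2004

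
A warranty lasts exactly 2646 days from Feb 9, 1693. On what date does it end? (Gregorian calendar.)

May 10, 1700

+365 (one year) → Feb 9, 1694 (2281 left).
+365 (one year) → Feb 9, 1695 (1916 left).
+365 (one year) → Feb 9, 1696 (1551 left).
+366 (one year; includes Feb 29, 1696) → Feb 9, 1697 (1185 left).
+365 (one year) → Feb 9, 1698 (820 left).
+365 (one year) → Feb 9, 1699 (455 left).
+365 (one year) → Feb 9, 1700 (90 left).
Feb has 28 days: +20 → Mar 1, 1700 (70 left).
Mar has 31 days: +31 → Apr 1, 1700 (39 left).
Apr has 30 days: +30 → May 1, 1700 (9 left).
+9 → May 10, 1700.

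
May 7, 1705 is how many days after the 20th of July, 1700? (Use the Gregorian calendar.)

1752

Jul 20, 1700 → Jul 20, 1701: 365 days.
Jul 20, 1701 → Jul 20, 1702: 365 days.
Jul 20, 1702 → Jul 20, 1703: 365 days.
Jul 20, 1703 → Jul 20, 1704: 366 days (Feb 29, 1704 is in that span).
Jul 20, 1704 → Aug 20, 1704: 31 days (July has 31).
Aug 20, 1704 → Sep 20, 1704: 31 days (August has 31).
Sep 20, 1704 → Oct 20, 1704: 30 days (September has 30).
Oct 20, 1704 → Nov 20, 1704: 31 days (October has 31).
Nov 20, 1704 → Dec 20, 1704: 30 days (November has 30).
Dec 20, 1704 → Jan 20, 1705: 31 days (December has 31).
Jan 20, 1705 → Feb 20, 1705: 31 days (January has 31).
Feb 20, 1705 → Mar 20, 1705: 28 days (February has 28).
Mar 20, 1705 → Apr 20, 1705: 31 days (March has 31).
Apr 20, 1705 → May 7, 1705: 17 days.
Total: 1752 days.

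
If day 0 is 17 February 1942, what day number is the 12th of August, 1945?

1272

Feb 17, 1942 → Feb 17, 1943: 365 days.
Feb 17, 1943 → Feb 17, 1944: 365 days.
Feb 17, 1944 → Feb 17, 1945: 366 days (Feb 29, 1944 is in that span).
Feb 17, 1945 → Mar 17, 1945: 28 days (February has 28).
Mar 17, 1945 → Apr 17, 1945: 31 days (March has 31).
Apr 17, 1945 → May 17, 1945: 30 days (April has 30).
May 17, 1945 → Jun 17, 1945: 31 days (May has 31).
Jun 17, 1945 → Jul 17, 1945: 30 days (June has 30).
Jul 17, 1945 → Aug 12, 1945: 26 days.
Total: 1272 days.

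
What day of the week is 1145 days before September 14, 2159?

Monday

First find the weekday of Sep 14, 2159. Doomsday rule: the anchor day for the 2100s is Sunday. For year 59: 59÷12 = 4 r 11, and 11÷4 = 2, so 4+11+2 = 17.
Sunday + 17 ≡ Wednesday — that's 2159's doomsday.
In September the doomsday date is Sep 5.
Sep 14 is 9 days after Sep 5; 9 mod 7 = 2, so Wednesday + 2 = Friday.
1145 mod 7 = 4, so 1145 days before a Friday is Friday − 4 = Monday.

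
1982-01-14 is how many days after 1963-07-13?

6760

Jul 13, 1963 → Jul 13, 1964: 366 days (Feb 29, 1964 is in that span).
Jul 13, 1964 → Jul 13, 1965: 365 days.
Jul 13, 1965 → Jul 13, 1966: 365 days.
Jul 13, 1966 → Jul 13, 1967: 365 days.
Jul 13, 1967 → Jul 13, 1968: 366 days (Feb 29, 1968 is in that span).
Jul 13, 1968 → Jul 13, 1969: 365 days.
Jul 13, 1969 → Jul 13, 1970: 365 days.
Jul 13, 1970 → Jul 13, 1971: 365 days.
Jul 13, 1971 → Jul 13, 1972: 366 days (Feb 29, 1972 is in that span).
Jul 13, 1972 → Jul 13, 1973: 365 days.
Jul 13, 1973 → Jul 13, 1974: 365 days.
Jul 13, 1974 → Jul 13, 1975: 365 days.
Jul 13, 1975 → Jul 13, 1976: 366 days (Feb 29, 1976 is in that span).
Jul 13, 1976 → Jul 13, 1977: 365 days.
Jul 13, 1977 → Jul 13, 1978: 365 days.
Jul 13, 1978 → Jul 13, 1979: 365 days.
Jul 13, 1979 → Jul 13, 1980: 366 days (Feb 29, 1980 is in that span).
Jul 13, 1980 → Jul 13, 1981: 365 days.
Jul 13, 1981 → Aug 13, 1981: 31 days (July has 31).
Aug 13, 1981 → Sep 13, 1981: 31 days (August has 31).
Sep 13, 1981 → Oct 13, 1981: 30 days (September has 30).
Oct 13, 1981 → Nov 13, 1981: 31 days (October has 31).
Nov 13, 1981 → Dec 13, 1981: 30 days (November has 30).
Dec 13, 1981 → Jan 13, 1982: 31 days (December has 31).
Jan 13, 1982 → Jan 14, 1982: 1 days.
Total: 6760 days.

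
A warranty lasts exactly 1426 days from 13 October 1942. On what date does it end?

+365 (one year) → Oct 13, 1943 (1061 left).
+366 (one year; includes Feb 29, 1944) → Oct 13, 1944 (695 left).
+365 (one year) → Oct 13, 1945 (330 left).
Oct has 31 days: +19 → Nov 1, 1945 (311 left).
Nov has 30 days: +30 → Dec 1, 1945 (281 left).
Dec has 31 days: +31 → Jan 1, 1946 (250 left).
Jan has 31 days: +31 → Feb 1, 1946 (219 left).
Feb has 28 days: +28 → Mar 1, 1946 (191 left).
Mar has 31 days: +31 → Apr 1, 1946 (160 left).
Apr has 30 days: +30 → May 1, 1946 (130 left).
May has 31 days: +31 → Jun 1, 1946 (99 left).
Jun has 30 days: +30 → Jul 1, 1946 (69 left).
Jul has 31 days: +31 → Aug 1, 1946 (38 left).
Aug has 31 days: +31 → Sep 1, 1946 (7 left).
+7 → Sep 8, 1946.

September 8, 1946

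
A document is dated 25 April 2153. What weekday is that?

Doomsday rule: the anchor day for the 2100s is Sunday. For year 53: 53÷12 = 4 r 5, and 5÷4 = 1, so 4+5+1 = 10.
Sunday + 10 ≡ Wednesday — that's 2153's doomsday.
In April the doomsday date is Apr 4.
Apr 25 is 21 days after Apr 4; 21 mod 7 = 0, so Wednesday + 0 = Wednesday.

Wednesday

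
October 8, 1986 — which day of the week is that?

January 1, 1986 is a Wednesday.
Jan 1, 1986 → Feb 1, 1986: 31 days (January has 31).
Feb 1, 1986 → Mar 1, 1986: 28 days (February has 28).
Mar 1, 1986 → Apr 1, 1986: 31 days (March has 31).
Apr 1, 1986 → May 1, 1986: 30 days (April has 30).
May 1, 1986 → Jun 1, 1986: 31 days (May has 31).
Jun 1, 1986 → Jul 1, 1986: 30 days (June has 30).
Jul 1, 1986 → Aug 1, 1986: 31 days (July has 31).
Aug 1, 1986 → Sep 1, 1986: 31 days (August has 31).
Sep 1, 1986 → Oct 1, 1986: 30 days (September has 30).
Oct 1, 1986 → Oct 8, 1986: 7 days.
Total: 280 days.
280 mod 7 = 0, so Wednesday + 0 = Wednesday.

Wednesday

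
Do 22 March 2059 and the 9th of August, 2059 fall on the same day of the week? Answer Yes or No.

Yes

From Mar 22, 2059 to Aug 9, 2059 is 140 days.
140 mod 7 = 0, so they are the same weekday.
(Mar 22, 2059 is a Saturday; Aug 9, 2059 is a Saturday.)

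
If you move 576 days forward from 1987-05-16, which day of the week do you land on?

First find the weekday of May 16, 1987. Doomsday rule: the anchor day for the 1900s is Wednesday. For year 87: 87÷12 = 7 r 3, and 3÷4 = 0, so 7+3+0 = 10.
Wednesday + 10 ≡ Saturday — that's 1987's doomsday.
In May the doomsday date is May 9.
May 16 is 7 days after May 9; 7 mod 7 = 0, so Saturday + 0 = Saturday.
576 mod 7 = 2, so 576 days after a Saturday is Saturday + 2 = Monday.

Monday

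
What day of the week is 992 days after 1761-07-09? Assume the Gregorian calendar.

Tuesday

Jul 9, 1761 is a Thursday.
992 mod 7 = 5, so 992 days after a Thursday is Thursday + 5 = Tuesday.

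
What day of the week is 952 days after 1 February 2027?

Monday

First find the weekday of Feb 1, 2027. Doomsday rule: the anchor day for the 2000s is Tuesday. For year 27: 27÷12 = 2 r 3, and 3÷4 = 0, so 2+3+0 = 5.
Tuesday + 5 ≡ Sunday — that's 2027's doomsday.
In February the doomsday date is Feb 28 (2027 is not a leap year).
Feb 1 is 27 days before Feb 28; 27 mod 7 = 6, so Sunday − 6 = Monday.
952 mod 7 = 0, so 952 days after a Monday is Monday + 0 = Monday.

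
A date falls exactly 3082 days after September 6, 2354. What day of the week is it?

Wednesday

First find the weekday of Sep 6, 2354. Doomsday rule: the anchor day for the 2300s is Wednesday. For year 54: 54÷12 = 4 r 6, and 6÷4 = 1, so 4+6+1 = 11.
Wednesday + 11 ≡ Sunday — that's 2354's doomsday.
In September the doomsday date is Sep 5.
Sep 6 is 1 day after Sep 5; 1 mod 7 = 1, so Sunday + 1 = Monday.
3082 mod 7 = 2, so 3082 days after a Monday is Monday + 2 = Wednesday.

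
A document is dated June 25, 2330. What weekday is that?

Wednesday

Doomsday rule: the anchor day for the 2300s is Wednesday. For year 30: 30÷12 = 2 r 6, and 6÷4 = 1, so 2+6+1 = 9.
Wednesday + 9 ≡ Friday — that's 2330's doomsday.
In June the doomsday date is Jun 6.
Jun 25 is 19 days after Jun 6; 19 mod 7 = 5, so Friday + 5 = Wednesday.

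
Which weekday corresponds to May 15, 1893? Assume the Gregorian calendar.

Doomsday rule: the anchor day for the 1800s is Friday. For year 93: 93÷12 = 7 r 9, and 9÷4 = 2, so 7+9+2 = 18.
Friday + 18 ≡ Tuesday — that's 1893's doomsday.
In May the doomsday date is May 9.
May 15 is 6 days after May 9; 6 mod 7 = 6, so Tuesday + 6 = Monday.

Monday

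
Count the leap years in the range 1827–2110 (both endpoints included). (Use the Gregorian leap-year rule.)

69

Multiples of 4 in [1827,2110]: 71.
Of those, multiples of 100: 3 (not leap unless ÷400).
Multiples of 400: 1.
Leap years = 71 − 3 + 1 = 69.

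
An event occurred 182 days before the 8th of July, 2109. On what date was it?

−8 → Jun 30, 2109 (end of Jun, 30 days; 174 left).
−30 → May 31, 2109 (end of May, 31 days; 144 left).
−31 → Apr 30, 2109 (end of Apr, 30 days; 113 left).
−30 → Mar 31, 2109 (end of Mar, 31 days; 83 left).
−31 → Feb 28, 2109 (end of Feb, 28 days; 52 left).
−28 → Jan 31, 2109 (end of Jan, 31 days; 24 left).
−24 → Jan 7, 2109.

January 7, 2109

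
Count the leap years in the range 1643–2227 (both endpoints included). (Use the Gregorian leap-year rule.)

Multiples of 4 in [1643,2227]: 146.
Of those, multiples of 100: 6 (not leap unless ÷400).
Multiples of 400: 1.
Leap years = 146 − 6 + 1 = 141.

141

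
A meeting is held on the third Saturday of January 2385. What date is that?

January 1, 2385 is a Tuesday.
The first Saturday is therefore January 5 (4 days later).
The third Saturday is 5 + 2×7 = January 19.

January 19, 2385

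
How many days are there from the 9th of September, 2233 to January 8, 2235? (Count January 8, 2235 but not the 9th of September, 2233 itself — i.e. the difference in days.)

Sep 9, 2233 → Sep 9, 2234: 365 days.
Sep 9, 2234 → Oct 9, 2234: 30 days (September has 30).
Oct 9, 2234 → Nov 9, 2234: 31 days (October has 31).
Nov 9, 2234 → Dec 9, 2234: 30 days (November has 30).
Dec 9, 2234 → Jan 8, 2235: 30 days.
Total: 486 days.

486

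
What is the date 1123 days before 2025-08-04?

July 8, 2022

−365 (one year) → Aug 4, 2024 (758 left).
−366 (one year; includes Feb 29, 2024) → Aug 4, 2023 (392 left).
−4 → Jul 31, 2023 (end of Jul, 31 days; 388 left).
−31 → Jun 30, 2023 (end of Jun, 30 days; 357 left).
−30 → May 31, 2023 (end of May, 31 days; 327 left).
−31 → Apr 30, 2023 (end of Apr, 30 days; 296 left).
−30 → Mar 31, 2023 (end of Mar, 31 days; 266 left).
−31 → Feb 28, 2023 (end of Feb, 28 days; 235 left).
−28 → Jan 31, 2023 (end of Jan, 31 days; 207 left).
−31 → Dec 31, 2022 (end of Dec, 31 days; 176 left).
−31 → Nov 30, 2022 (end of Nov, 30 days; 145 left).
−30 → Oct 31, 2022 (end of Oct, 31 days; 115 left).
−31 → Sep 30, 2022 (end of Sep, 30 days; 84 left).
−30 → Aug 31, 2022 (end of Aug, 31 days; 54 left).
−31 → Jul 31, 2022 (end of Jul, 31 days; 23 left).
−23 → Jul 8, 2022.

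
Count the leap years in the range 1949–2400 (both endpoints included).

110

Multiples of 4 in [1949,2400]: 113.
Of those, multiples of 100: 5 (not leap unless ÷400).
Multiples of 400: 2.
Leap years = 113 − 5 + 2 = 110.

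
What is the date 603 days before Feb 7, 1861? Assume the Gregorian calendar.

−366 (one year; includes Feb 29, 1860) → Feb 7, 1860 (237 left).
−7 → Jan 31, 1860 (end of Jan, 31 days; 230 left).
−31 → Dec 31, 1859 (end of Dec, 31 days; 199 left).
−31 → Nov 30, 1859 (end of Nov, 30 days; 168 left).
−30 → Oct 31, 1859 (end of Oct, 31 days; 138 left).
−31 → Sep 30, 1859 (end of Sep, 30 days; 107 left).
−30 → Aug 31, 1859 (end of Aug, 31 days; 77 left).
−31 → Jul 31, 1859 (end of Jul, 31 days; 46 left).
−31 → Jun 30, 1859 (end of Jun, 30 days; 15 left).
−15 → Jun 15, 1859.

June 15, 1859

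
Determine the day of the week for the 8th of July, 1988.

Friday

Doomsday rule: the anchor day for the 1900s is Wednesday. For year 88: 88÷12 = 7 r 4, and 4÷4 = 1, so 7+4+1 = 12.
Wednesday + 12 ≡ Monday — that's 1988's doomsday.
In July the doomsday date is Jul 11.
Jul 8 is 3 days before Jul 11; 3 mod 7 = 3, so Monday − 3 = Friday.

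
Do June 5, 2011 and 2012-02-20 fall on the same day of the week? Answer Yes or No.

No

From Jun 5, 2011 to Feb 20, 2012 is 260 days.
260 mod 7 = 1, so they are different weekdays.
(Jun 5, 2011 is a Sunday; Feb 20, 2012 is a Monday.)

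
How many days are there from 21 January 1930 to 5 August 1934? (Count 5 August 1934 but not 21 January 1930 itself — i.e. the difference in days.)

1657

Jan 21, 1930 → Jan 21, 1931: 365 days.
Jan 21, 1931 → Jan 21, 1932: 365 days.
Jan 21, 1932 → Jan 21, 1933: 366 days (Feb 29, 1932 is in that span).
Jan 21, 1933 → Jan 21, 1934: 365 days.
Jan 21, 1934 → Feb 21, 1934: 31 days (January has 31).
Feb 21, 1934 → Mar 21, 1934: 28 days (February has 28).
Mar 21, 1934 → Apr 21, 1934: 31 days (March has 31).
Apr 21, 1934 → May 21, 1934: 30 days (April has 30).
May 21, 1934 → Jun 21, 1934: 31 days (May has 31).
Jun 21, 1934 → Jul 21, 1934: 30 days (June has 30).
Jul 21, 1934 → Aug 5, 1934: 15 days.
Total: 1657 days.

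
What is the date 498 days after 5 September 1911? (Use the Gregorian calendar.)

+366 (one year; includes Feb 29, 1912) → Sep 5, 1912 (132 left).
Sep has 30 days: +26 → Oct 1, 1912 (106 left).
Oct has 31 days: +31 → Nov 1, 1912 (75 left).
Nov has 30 days: +30 → Dec 1, 1912 (45 left).
Dec has 31 days: +31 → Jan 1, 1913 (14 left).
+14 → Jan 15, 1913.

January 15, 1913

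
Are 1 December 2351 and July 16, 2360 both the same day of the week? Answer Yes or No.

Yes

From Dec 1, 2351 to Jul 16, 2360 is 3150 days.
3150 mod 7 = 0, so they are the same weekday.
(Dec 1, 2351 is a Saturday; Jul 16, 2360 is a Saturday.)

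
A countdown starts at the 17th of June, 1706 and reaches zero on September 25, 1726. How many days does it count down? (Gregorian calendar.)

7405

Jun 17, 1706 → Jun 17, 1707: 365 days.
Jun 17, 1707 → Jun 17, 1708: 366 days (Feb 29, 1708 is in that span).
Jun 17, 1708 → Jun 17, 1709: 365 days.
Jun 17, 1709 → Jun 17, 1710: 365 days.
Jun 17, 1710 → Jun 17, 1711: 365 days.
Jun 17, 1711 → Jun 17, 1712: 366 days (Feb 29, 1712 is in that span).
Jun 17, 1712 → Jun 17, 1713: 365 days.
Jun 17, 1713 → Jun 17, 1714: 365 days.
Jun 17, 1714 → Jun 17, 1715: 365 days.
Jun 17, 1715 → Jun 17, 1716: 366 days (Feb 29, 1716 is in that span).
Jun 17, 1716 → Jun 17, 1717: 365 days.
Jun 17, 1717 → Jun 17, 1718: 365 days.
Jun 17, 1718 → Jun 17, 1719: 365 days.
Jun 17, 1719 → Jun 17, 1720: 366 days (Feb 29, 1720 is in that span).
Jun 17, 1720 → Jun 17, 1721: 365 days.
Jun 17, 1721 → Jun 17, 1722: 365 days.
Jun 17, 1722 → Jun 17, 1723: 365 days.
Jun 17, 1723 → Jun 17, 1724: 366 days (Feb 29, 1724 is in that span).
Jun 17, 1724 → Jun 17, 1725: 365 days.
Jun 17, 1725 → Jun 17, 1726: 365 days.
Jun 17, 1726 → Jul 17, 1726: 30 days (June has 30).
Jul 17, 1726 → Aug 17, 1726: 31 days (July has 31).
Aug 17, 1726 → Sep 17, 1726: 31 days (August has 31).
Sep 17, 1726 → Sep 25, 1726: 8 days.
Total: 7405 days.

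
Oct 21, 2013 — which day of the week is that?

Monday

Doomsday rule: the anchor day for the 2000s is Tuesday. For year 13: 13÷12 = 1 r 1, and 1÷4 = 0, so 1+1+0 = 2.
Tuesday + 2 ≡ Thursday — that's 2013's doomsday.
In October the doomsday date is Oct 10.
Oct 21 is 11 days after Oct 10; 11 mod 7 = 4, so Thursday + 4 = Monday.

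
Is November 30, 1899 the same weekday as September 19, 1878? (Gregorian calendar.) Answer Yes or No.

From Sep 19, 1878 to Nov 30, 1899 is 7742 days.
7742 mod 7 = 0, so they are the same weekday.
(Sep 19, 1878 is a Thursday; Nov 30, 1899 is a Thursday.)

Yes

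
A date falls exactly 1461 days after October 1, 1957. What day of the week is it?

Sunday

Oct 1, 1957 is a Tuesday.
1461 mod 7 = 5, so 1461 days after a Tuesday is Tuesday + 5 = Sunday.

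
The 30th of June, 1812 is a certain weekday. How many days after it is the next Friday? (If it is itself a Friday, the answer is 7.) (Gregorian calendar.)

Jun 30, 1812 is a Tuesday.
From Tuesday to the next Friday is 3 days.

3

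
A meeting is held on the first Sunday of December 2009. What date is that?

December 6, 2009

December 1, 2009 is a Tuesday.
The first Sunday is therefore December 6 (5 days later).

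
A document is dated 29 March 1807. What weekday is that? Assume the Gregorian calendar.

Sunday

Doomsday rule: the anchor day for the 1800s is Friday. For year 07: 7÷12 = 0 r 7, and 7÷4 = 1, so 0+7+1 = 8.
Friday + 8 ≡ Saturday — that's 1807's doomsday.
In March the doomsday date is Mar 14.
Mar 29 is 15 days after Mar 14; 15 mod 7 = 1, so Saturday + 1 = Sunday.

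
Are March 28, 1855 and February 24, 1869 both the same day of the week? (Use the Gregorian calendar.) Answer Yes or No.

Yes

From Mar 28, 1855 to Feb 24, 1869 is 5082 days.
5082 mod 7 = 0, so they are the same weekday.
(Mar 28, 1855 is a Wednesday; Feb 24, 1869 is a Wednesday.)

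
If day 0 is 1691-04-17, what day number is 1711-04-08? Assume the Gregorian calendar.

7295

Apr 17, 1691 → Apr 17, 1692: 366 days (Feb 29, 1692 is in that span).
Apr 17, 1692 → Apr 17, 1693: 365 days.
Apr 17, 1693 → Apr 17, 1694: 365 days.
Apr 17, 1694 → Apr 17, 1695: 365 days.
Apr 17, 1695 → Apr 17, 1696: 366 days (Feb 29, 1696 is in that span).
Apr 17, 1696 → Apr 17, 1697: 365 days.
Apr 17, 1697 → Apr 17, 1698: 365 days.
Apr 17, 1698 → Apr 17, 1699: 365 days.
Apr 17, 1699 → Apr 17, 1700: 365 days.
Apr 17, 1700 → Apr 17, 1701: 365 days.
Apr 17, 1701 → Apr 17, 1702: 365 days.
Apr 17, 1702 → Apr 17, 1703: 365 days.
Apr 17, 1703 → Apr 17, 1704: 366 days (Feb 29, 1704 is in that span).
Apr 17, 1704 → Apr 17, 1705: 365 days.
Apr 17, 1705 → Apr 17, 1706: 365 days.
Apr 17, 1706 → Apr 17, 1707: 365 days.
Apr 17, 1707 → Apr 17, 1708: 366 days (Feb 29, 1708 is in that span).
Apr 17, 1708 → Apr 17, 1709: 365 days.
Apr 17, 1709 → Apr 17, 1710: 365 days.
Apr 17, 1710 → May 17, 1710: 30 days (April has 30).
May 17, 1710 → Jun 17, 1710: 31 days (May has 31).
Jun 17, 1710 → Jul 17, 1710: 30 days (June has 30).
Jul 17, 1710 → Aug 17, 1710: 31 days (July has 31).
Aug 17, 1710 → Sep 17, 1710: 31 days (August has 31).
Sep 17, 1710 → Oct 17, 1710: 30 days (September has 30).
Oct 17, 1710 → Nov 17, 1710: 31 days (October has 31).
Nov 17, 1710 → Dec 17, 1710: 30 days (November has 30).
Dec 17, 1710 → Jan 17, 1711: 31 days (December has 31).
Jan 17, 1711 → Feb 17, 1711: 31 days (January has 31).
Feb 17, 1711 → Mar 17, 1711: 28 days (February has 28).
Mar 17, 1711 → Apr 8, 1711: 22 days.
Total: 7295 days.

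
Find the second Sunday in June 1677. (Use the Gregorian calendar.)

June 1, 1677 is a Tuesday.
The first Sunday is therefore June 6 (5 days later).
The second Sunday is 6 + 1×7 = June 13.

June 13, 1677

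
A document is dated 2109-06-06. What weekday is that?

January 1, 2109 is a Tuesday.
Jan 1, 2109 → Feb 1, 2109: 31 days (January has 31).
Feb 1, 2109 → Mar 1, 2109: 28 days (February has 28).
Mar 1, 2109 → Apr 1, 2109: 31 days (March has 31).
Apr 1, 2109 → May 1, 2109: 30 days (April has 30).
May 1, 2109 → Jun 1, 2109: 31 days (May has 31).
Jun 1, 2109 → Jun 6, 2109: 5 days.
Total: 156 days.
156 mod 7 = 2, so Tuesday + 2 = Thursday.

Thursday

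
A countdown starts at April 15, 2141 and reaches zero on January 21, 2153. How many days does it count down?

Apr 15, 2141 → Apr 15, 2142: 365 days.
Apr 15, 2142 → Apr 15, 2143: 365 days.
Apr 15, 2143 → Apr 15, 2144: 366 days (Feb 29, 2144 is in that span).
Apr 15, 2144 → Apr 15, 2145: 365 days.
Apr 15, 2145 → Apr 15, 2146: 365 days.
Apr 15, 2146 → Apr 15, 2147: 365 days.
Apr 15, 2147 → Apr 15, 2148: 366 days (Feb 29, 2148 is in that span).
Apr 15, 2148 → Apr 15, 2149: 365 days.
Apr 15, 2149 → Apr 15, 2150: 365 days.
Apr 15, 2150 → Apr 15, 2151: 365 days.
Apr 15, 2151 → Apr 15, 2152: 366 days (Feb 29, 2152 is in that span).
Apr 15, 2152 → May 15, 2152: 30 days (April has 30).
May 15, 2152 → Jun 15, 2152: 31 days (May has 31).
Jun 15, 2152 → Jul 15, 2152: 30 days (June has 30).
Jul 15, 2152 → Aug 15, 2152: 31 days (July has 31).
Aug 15, 2152 → Sep 15, 2152: 31 days (August has 31).
Sep 15, 2152 → Oct 15, 2152: 30 days (September has 30).
Oct 15, 2152 → Nov 15, 2152: 31 days (October has 31).
Nov 15, 2152 → Dec 15, 2152: 30 days (November has 30).
Dec 15, 2152 → Jan 15, 2153: 31 days (December has 31).
Jan 15, 2153 → Jan 21, 2153: 6 days.
Total: 4299 days.

4299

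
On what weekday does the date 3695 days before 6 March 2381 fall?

Saturday

Mar 6, 2381 is a Friday.
3695 mod 7 = 6, so 3695 days before a Friday is Friday − 6 = Saturday.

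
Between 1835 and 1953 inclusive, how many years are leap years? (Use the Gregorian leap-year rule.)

29

Multiples of 4 in [1835,1953]: 30.
Of those, multiples of 100: 1 (not leap unless ÷400).
Multiples of 400: 0.
Leap years = 30 − 1 + 0 = 29.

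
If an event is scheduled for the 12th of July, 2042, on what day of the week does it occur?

Doomsday rule: the anchor day for the 2000s is Tuesday. For year 42: 42÷12 = 3 r 6, and 6÷4 = 1, so 3+6+1 = 10.
Tuesday + 10 ≡ Friday — that's 2042's doomsday.
In July the doomsday date is Jul 11.
Jul 12 is 1 day after Jul 11; 1 mod 7 = 1, so Friday + 1 = Saturday.

Saturday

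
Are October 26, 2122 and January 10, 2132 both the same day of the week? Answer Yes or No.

From Oct 26, 2122 to Jan 10, 2132 is 3363 days.
3363 mod 7 = 3, so they are different weekdays.
(Oct 26, 2122 is a Monday; Jan 10, 2132 is a Thursday.)

No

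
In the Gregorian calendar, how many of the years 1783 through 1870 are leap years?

21

Multiples of 4 in [1783,1870]: 22.
Of those, multiples of 100: 1 (not leap unless ÷400).
Multiples of 400: 0.
Leap years = 22 − 1 + 0 = 21.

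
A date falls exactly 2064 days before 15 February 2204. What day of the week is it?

First find the weekday of Feb 15, 2204. Doomsday rule: the anchor day for the 2200s is Friday. For year 04: 4÷12 = 0 r 4, and 4÷4 = 1, so 0+4+1 = 5.
Friday + 5 ≡ Wednesday — that's 2204's doomsday.
In February the doomsday date is Feb 29 (2204 is a leap year (divisible by 4)).
Feb 15 is 14 days before Feb 29; 14 mod 7 = 0, so Wednesday − 0 = Wednesday.
2064 mod 7 = 6, so 2064 days before a Wednesday is Wednesday − 6 = Thursday.

Thursday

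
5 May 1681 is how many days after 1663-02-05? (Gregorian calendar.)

Feb 5, 1663 → Feb 5, 1664: 365 days.
Feb 5, 1664 → Feb 5, 1665: 366 days (Feb 29, 1664 is in that span).
Feb 5, 1665 → Feb 5, 1666: 365 days.
Feb 5, 1666 → Feb 5, 1667: 365 days.
Feb 5, 1667 → Feb 5, 1668: 365 days.
Feb 5, 1668 → Feb 5, 1669: 366 days (Feb 29, 1668 is in that span).
Feb 5, 1669 → Feb 5, 1670: 365 days.
Feb 5, 1670 → Feb 5, 1671: 365 days.
Feb 5, 1671 → Feb 5, 1672: 365 days.
Feb 5, 1672 → Feb 5, 1673: 366 days (Feb 29, 1672 is in that span).
Feb 5, 1673 → Feb 5, 1674: 365 days.
Feb 5, 1674 → Feb 5, 1675: 365 days.
Feb 5, 1675 → Feb 5, 1676: 365 days.
Feb 5, 1676 → Feb 5, 1677: 366 days (Feb 29, 1676 is in that span).
Feb 5, 1677 → Feb 5, 1678: 365 days.
Feb 5, 1678 → Feb 5, 1679: 365 days.
Feb 5, 1679 → Feb 5, 1680: 365 days.
Feb 5, 1680 → Feb 5, 1681: 366 days (Feb 29, 1680 is in that span).
Feb 5, 1681 → Mar 5, 1681: 28 days (February has 28).
Mar 5, 1681 → Apr 5, 1681: 31 days (March has 31).
Apr 5, 1681 → May 5, 1681: 30 days.
Total: 6664 days.

6664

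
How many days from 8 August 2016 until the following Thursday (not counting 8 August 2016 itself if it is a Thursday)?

3

Aug 8, 2016 is a Monday.
From Monday to the next Thursday is 3 days.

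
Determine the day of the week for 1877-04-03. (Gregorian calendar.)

Tuesday

Doomsday rule: the anchor day for the 1800s is Friday. For year 77: 77÷12 = 6 r 5, and 5÷4 = 1, so 6+5+1 = 12.
Friday + 12 ≡ Wednesday — that's 1877's doomsday.
In April the doomsday date is Apr 4.
Apr 3 is 1 day before Apr 4; 1 mod 7 = 1, so Wednesday − 1 = Tuesday.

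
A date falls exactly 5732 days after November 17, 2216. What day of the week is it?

Saturday

First find the weekday of Nov 17, 2216. Doomsday rule: the anchor day for the 2200s is Friday. For year 16: 16÷12 = 1 r 4, and 4÷4 = 1, so 1+4+1 = 6.
Friday + 6 ≡ Thursday — that's 2216's doomsday.
In November the doomsday date is Nov 7.
Nov 17 is 10 days after Nov 7; 10 mod 7 = 3, so Thursday + 3 = Sunday.
5732 mod 7 = 6, so 5732 days after a Sunday is Sunday + 6 = Saturday.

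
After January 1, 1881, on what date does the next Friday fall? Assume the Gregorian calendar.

Jan 1, 1881 is a Saturday.
From Saturday to the next Friday is 6 days.
Jan 1, 1881 + 6 = Jan 7, 1881.

January 7, 1881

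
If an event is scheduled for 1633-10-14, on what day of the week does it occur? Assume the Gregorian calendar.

Friday

Doomsday rule: the anchor day for the 1600s is Tuesday. For year 33: 33÷12 = 2 r 9, and 9÷4 = 2, so 2+9+2 = 13.
Tuesday + 13 ≡ Monday — that's 1633's doomsday.
In October the doomsday date is Oct 10.
Oct 14 is 4 days after Oct 10; 4 mod 7 = 4, so Monday + 4 = Friday.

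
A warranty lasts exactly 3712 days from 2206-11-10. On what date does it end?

+365 (one year) → Nov 10, 2207 (3347 left).
+366 (one year; includes Feb 29, 2208) → Nov 10, 2208 (2981 left).
+365 (one year) → Nov 10, 2209 (2616 left).
+365 (one year) → Nov 10, 2210 (2251 left).
+365 (one year) → Nov 10, 2211 (1886 left).
+366 (one year; includes Feb 29, 2212) → Nov 10, 2212 (1520 left).
+365 (one year) → Nov 10, 2213 (1155 left).
+365 (one year) → Nov 10, 2214 (790 left).
+365 (one year) → Nov 10, 2215 (425 left).
+366 (one year; includes Feb 29, 2216) → Nov 10, 2216 (59 left).
Nov has 30 days: +21 → Dec 1, 2216 (38 left).
Dec has 31 days: +31 → Jan 1, 2217 (7 left).
+7 → Jan 8, 2217.

January 8, 2217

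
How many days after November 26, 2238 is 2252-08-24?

5020

Nov 26, 2238 → Nov 26, 2239: 365 days.
Nov 26, 2239 → Nov 26, 2240: 366 days (Feb 29, 2240 is in that span).
Nov 26, 2240 → Nov 26, 2241: 365 days.
Nov 26, 2241 → Nov 26, 2242: 365 days.
Nov 26, 2242 → Nov 26, 2243: 365 days.
Nov 26, 2243 → Nov 26, 2244: 366 days (Feb 29, 2244 is in that span).
Nov 26, 2244 → Nov 26, 2245: 365 days.
Nov 26, 2245 → Nov 26, 2246: 365 days.
Nov 26, 2246 → Nov 26, 2247: 365 days.
Nov 26, 2247 → Nov 26, 2248: 366 days (Feb 29, 2248 is in that span).
Nov 26, 2248 → Nov 26, 2249: 365 days.
Nov 26, 2249 → Nov 26, 2250: 365 days.
Nov 26, 2250 → Nov 26, 2251: 365 days.
Nov 26, 2251 → Dec 26, 2251: 30 days (November has 30).
Dec 26, 2251 → Jan 26, 2252: 31 days (December has 31).
Jan 26, 2252 → Feb 26, 2252: 31 days (January has 31).
Feb 26, 2252 → Mar 26, 2252: 29 days (February has 29).
Mar 26, 2252 → Apr 26, 2252: 31 days (March has 31).
Apr 26, 2252 → May 26, 2252: 30 days (April has 30).
May 26, 2252 → Jun 26, 2252: 31 days (May has 31).
Jun 26, 2252 → Jul 26, 2252: 30 days (June has 30).
Jul 26, 2252 → Aug 24, 2252: 29 days.
Total: 5020 days.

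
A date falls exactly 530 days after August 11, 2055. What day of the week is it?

First find the weekday of Aug 11, 2055. Doomsday rule: the anchor day for the 2000s is Tuesday. For year 55: 55÷12 = 4 r 7, and 7÷4 = 1, so 4+7+1 = 12.
Tuesday + 12 ≡ Sunday — that's 2055's doomsday.
In August the doomsday date is Aug 8.
Aug 11 is 3 days after Aug 8; 3 mod 7 = 3, so Sunday + 3 = Wednesday.
530 mod 7 = 5, so 530 days after a Wednesday is Wednesday + 5 = Monday.

Monday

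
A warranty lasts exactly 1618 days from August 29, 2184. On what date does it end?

+365 (one year) → Aug 29, 2185 (1253 left).
+365 (one year) → Aug 29, 2186 (888 left).
+365 (one year) → Aug 29, 2187 (523 left).
+366 (one year; includes Feb 29, 2188) → Aug 29, 2188 (157 left).
Aug has 31 days: +3 → Sep 1, 2188 (154 left).
Sep has 30 days: +30 → Oct 1, 2188 (124 left).
Oct has 31 days: +31 → Nov 1, 2188 (93 left).
Nov has 30 days: +30 → Dec 1, 2188 (63 left).
Dec has 31 days: +31 → Jan 1, 2189 (32 left).
Jan has 31 days: +31 → Feb 1, 2189 (1 left).
+1 → Feb 2, 2189.

February 2, 2189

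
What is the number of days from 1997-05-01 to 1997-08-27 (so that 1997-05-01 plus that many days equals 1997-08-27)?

May 1, 1997 → Jun 1, 1997: 31 days (May has 31).
Jun 1, 1997 → Jul 1, 1997: 30 days (June has 30).
Jul 1, 1997 → Aug 1, 1997: 31 days (July has 31).
Aug 1, 1997 → Aug 27, 1997: 26 days.
Total: 118 days.

118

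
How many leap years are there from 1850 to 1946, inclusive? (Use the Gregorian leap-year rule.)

Multiples of 4 in [1850,1946]: 24.
Of those, multiples of 100: 1 (not leap unless ÷400).
Multiples of 400: 0.
Leap years = 24 − 1 + 0 = 23.

23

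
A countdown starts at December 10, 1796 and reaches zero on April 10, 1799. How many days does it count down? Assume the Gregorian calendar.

851

Dec 10, 1796 → Dec 10, 1797: 365 days.
Dec 10, 1797 → Dec 10, 1798: 365 days.
Dec 10, 1798 → Jan 10, 1799: 31 days (December has 31).
Jan 10, 1799 → Feb 10, 1799: 31 days (January has 31).
Feb 10, 1799 → Mar 10, 1799: 28 days (February has 28).
Mar 10, 1799 → Apr 10, 1799: 31 days.
Total: 851 days.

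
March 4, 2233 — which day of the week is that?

Doomsday rule: the anchor day for the 2200s is Friday. For year 33: 33÷12 = 2 r 9, and 9÷4 = 2, so 2+9+2 = 13.
Friday + 13 ≡ Thursday — that's 2233's doomsday.
In March the doomsday date is Mar 14.
Mar 4 is 10 days before Mar 14; 10 mod 7 = 3, so Thursday − 3 = Monday.

Monday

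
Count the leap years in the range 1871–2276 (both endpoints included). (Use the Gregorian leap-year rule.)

Multiples of 4 in [1871,2276]: 102.
Of those, multiples of 100: 4 (not leap unless ÷400).
Multiples of 400: 1.
Leap years = 102 − 4 + 1 = 99.

99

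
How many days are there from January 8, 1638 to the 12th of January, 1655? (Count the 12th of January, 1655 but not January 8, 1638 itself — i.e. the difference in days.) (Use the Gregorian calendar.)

Jan 8, 1638 → Jan 8, 1639: 365 days.
Jan 8, 1639 → Jan 8, 1640: 365 days.
Jan 8, 1640 → Jan 8, 1641: 366 days (Feb 29, 1640 is in that span).
Jan 8, 1641 → Jan 8, 1642: 365 days.
Jan 8, 1642 → Jan 8, 1643: 365 days.
Jan 8, 1643 → Jan 8, 1644: 365 days.
Jan 8, 1644 → Jan 8, 1645: 366 days (Feb 29, 1644 is in that span).
Jan 8, 1645 → Jan 8, 1646: 365 days.
Jan 8, 1646 → Jan 8, 1647: 365 days.
Jan 8, 1647 → Jan 8, 1648: 365 days.
Jan 8, 1648 → Jan 8, 1649: 366 days (Feb 29, 1648 is in that span).
Jan 8, 1649 → Jan 8, 1650: 365 days.
Jan 8, 1650 → Jan 8, 1651: 365 days.
Jan 8, 1651 → Jan 8, 1652: 365 days.
Jan 8, 1652 → Jan 8, 1653: 366 days (Feb 29, 1652 is in that span).
Jan 8, 1653 → Jan 8, 1654: 365 days.
Jan 8, 1654 → Feb 8, 1654: 31 days (January has 31).
Feb 8, 1654 → Mar 8, 1654: 28 days (February has 28).
Mar 8, 1654 → Apr 8, 1654: 31 days (March has 31).
Apr 8, 1654 → May 8, 1654: 30 days (April has 30).
May 8, 1654 → Jun 8, 1654: 31 days (May has 31).
Jun 8, 1654 → Jul 8, 1654: 30 days (June has 30).
Jul 8, 1654 → Aug 8, 1654: 31 days (July has 31).
Aug 8, 1654 → Sep 8, 1654: 31 days (August has 31).
Sep 8, 1654 → Oct 8, 1654: 30 days (September has 30).
Oct 8, 1654 → Nov 8, 1654: 31 days (October has 31).
Nov 8, 1654 → Dec 8, 1654: 30 days (November has 30).
Dec 8, 1654 → Jan 8, 1655: 31 days (December has 31).
Jan 8, 1655 → Jan 12, 1655: 4 days.
Total: 6213 days.

6213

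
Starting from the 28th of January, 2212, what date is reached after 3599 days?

+366 (one year; includes Feb 29, 2212) → Jan 28, 2213 (3233 left).
+365 (one year) → Jan 28, 2214 (2868 left).
+365 (one year) → Jan 28, 2215 (2503 left).
+365 (one year) → Jan 28, 2216 (2138 left).
+366 (one year; includes Feb 29, 2216) → Jan 28, 2217 (1772 left).
+365 (one year) → Jan 28, 2218 (1407 left).
+365 (one year) → Jan 28, 2219 (1042 left).
+365 (one year) → Jan 28, 2220 (677 left).
+366 (one year; includes Feb 29, 2220) → Jan 28, 2221 (311 left).
Jan has 31 days: +4 → Feb 1, 2221 (307 left).
Feb has 28 days: +28 → Mar 1, 2221 (279 left).
Mar has 31 days: +31 → Apr 1, 2221 (248 left).
Apr has 30 days: +30 → May 1, 2221 (218 left).
May has 31 days: +31 → Jun 1, 2221 (187 left).
Jun has 30 days: +30 → Jul 1, 2221 (157 left).
Jul has 31 days: +31 → Aug 1, 2221 (126 left).
Aug has 31 days: +31 → Sep 1, 2221 (95 left).
Sep has 30 days: +30 → Oct 1, 2221 (65 left).
Oct has 31 days: +31 → Nov 1, 2221 (34 left).
Nov has 30 days: +30 → Dec 1, 2221 (4 left).
+4 → Dec 5, 2221.

December 5, 2221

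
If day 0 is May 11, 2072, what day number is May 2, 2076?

1452

May 11, 2072 → May 11, 2073: 365 days.
May 11, 2073 → May 11, 2074: 365 days.
May 11, 2074 → May 11, 2075: 365 days.
May 11, 2075 → Jun 11, 2075: 31 days (May has 31).
Jun 11, 2075 → Jul 11, 2075: 30 days (June has 30).
Jul 11, 2075 → Aug 11, 2075: 31 days (July has 31).
Aug 11, 2075 → Sep 11, 2075: 31 days (August has 31).
Sep 11, 2075 → Oct 11, 2075: 30 days (September has 30).
Oct 11, 2075 → Nov 11, 2075: 31 days (October has 31).
Nov 11, 2075 → Dec 11, 2075: 30 days (November has 30).
Dec 11, 2075 → Jan 11, 2076: 31 days (December has 31).
Jan 11, 2076 → Feb 11, 2076: 31 days (January has 31).
Feb 11, 2076 → Mar 11, 2076: 29 days (February has 29).
Mar 11, 2076 → Apr 11, 2076: 31 days (March has 31).
Apr 11, 2076 → May 2, 2076: 21 days.
Total: 1452 days.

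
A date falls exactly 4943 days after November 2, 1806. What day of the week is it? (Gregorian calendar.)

Nov 2, 1806 is a Sunday.
4943 mod 7 = 1, so 4943 days after a Sunday is Sunday + 1 = Monday.

Monday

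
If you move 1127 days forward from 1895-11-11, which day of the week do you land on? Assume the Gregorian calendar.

Monday

First find the weekday of Nov 11, 1895. Doomsday rule: the anchor day for the 1800s is Friday. For year 95: 95÷12 = 7 r 11, and 11÷4 = 2, so 7+11+2 = 20.
Friday + 20 ≡ Thursday — that's 1895's doomsday.
In November the doomsday date is Nov 7.
Nov 11 is 4 days after Nov 7; 4 mod 7 = 4, so Thursday + 4 = Monday.
1127 mod 7 = 0, so 1127 days after a Monday is Monday + 0 = Monday.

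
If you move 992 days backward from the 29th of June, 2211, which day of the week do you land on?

First find the weekday of Jun 29, 2211. Doomsday rule: the anchor day for the 2200s is Friday. For year 11: 11÷12 = 0 r 11, and 11÷4 = 2, so 0+11+2 = 13.
Friday + 13 ≡ Thursday — that's 2211's doomsday.
In June the doomsday date is Jun 6.
Jun 29 is 23 days after Jun 6; 23 mod 7 = 2, so Thursday + 2 = Saturday.
992 mod 7 = 5, so 992 days before a Saturday is Saturday − 5 = Monday.

Monday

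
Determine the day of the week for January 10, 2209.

Doomsday rule: the anchor day for the 2200s is Friday. For year 09: 9÷12 = 0 r 9, and 9÷4 = 2, so 0+9+2 = 11.
Friday + 11 ≡ Tuesday — that's 2209's doomsday.
In January the doomsday date is Jan 3 (2209 is not a leap year).
Jan 10 is 7 days after Jan 3; 7 mod 7 = 0, so Tuesday + 0 = Tuesday.

Tuesday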